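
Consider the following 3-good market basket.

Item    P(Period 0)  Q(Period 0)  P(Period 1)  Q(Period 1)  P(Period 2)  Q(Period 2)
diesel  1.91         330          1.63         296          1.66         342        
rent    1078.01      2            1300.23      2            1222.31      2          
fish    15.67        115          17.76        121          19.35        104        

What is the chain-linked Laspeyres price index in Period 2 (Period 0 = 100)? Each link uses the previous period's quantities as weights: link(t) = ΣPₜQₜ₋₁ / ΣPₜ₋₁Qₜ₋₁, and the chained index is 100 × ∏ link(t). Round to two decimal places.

Link Period 0→Period 1:
ΣP(Period 1)Q(Period 0) = 1.63×330 + 1300.23×2 + 17.76×115 = 537.9 + 2600.46 + 2042.4 = 5180.76
ΣP(Period 0)Q(Period 0) = 1.91×330 + 1078.01×2 + 15.67×115 = 630.3 + 2156.02 + 1802.05 = 4588.37
link = 5180.76/4588.37 = 1.129107
Link Period 1→Period 2:
ΣP(Period 2)Q(Period 1) = 1.66×296 + 1222.31×2 + 19.35×121 = 491.36 + 2444.62 + 2341.35 = 5277.33
ΣP(Period 1)Q(Period 1) = 1.63×296 + 1300.23×2 + 17.76×121 = 482.48 + 2600.46 + 2148.96 = 5231.9
link = 5277.33/5231.9 = 1.008683
Chained index = 100 × 1.129107 × 1.008683 = 113.8911

113.89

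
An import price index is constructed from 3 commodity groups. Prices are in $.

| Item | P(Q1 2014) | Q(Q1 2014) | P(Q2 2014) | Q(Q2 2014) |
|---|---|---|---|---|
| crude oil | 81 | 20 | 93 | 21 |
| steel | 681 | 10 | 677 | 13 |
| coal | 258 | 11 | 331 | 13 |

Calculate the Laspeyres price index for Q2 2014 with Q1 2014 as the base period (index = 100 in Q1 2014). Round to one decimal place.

Laspeyres price index uses base-period quantities as weights.
ΣP(Q2 2014)·Q(Q1 2014) = 93×20 + 677×10 + 331×11 = 1860 + 6770 + 3641 = 12271
ΣP(Q1 2014)·Q(Q1 2014) = 81×20 + 681×10 + 258×11 = 1620 + 6810 + 2838 = 11268
Index = 12271 / 11268 × 100 = 108.9013

108.9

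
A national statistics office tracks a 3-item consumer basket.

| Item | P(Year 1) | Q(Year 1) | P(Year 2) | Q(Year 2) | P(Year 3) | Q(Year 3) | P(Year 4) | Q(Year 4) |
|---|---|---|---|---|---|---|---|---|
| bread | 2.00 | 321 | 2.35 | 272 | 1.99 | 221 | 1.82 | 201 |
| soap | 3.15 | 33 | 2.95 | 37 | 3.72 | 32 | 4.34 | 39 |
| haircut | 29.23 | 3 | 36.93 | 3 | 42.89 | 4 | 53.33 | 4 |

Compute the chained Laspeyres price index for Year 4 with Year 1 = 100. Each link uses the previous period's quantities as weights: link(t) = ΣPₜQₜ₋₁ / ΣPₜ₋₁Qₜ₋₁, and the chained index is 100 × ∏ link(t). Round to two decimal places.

112.10

Link Year 1→Year 2:
ΣP(Year 2)Q(Year 1) = 2.35×321 + 2.95×33 + 36.93×3 = 754.35 + 97.35 + 110.79 = 962.49
ΣP(Year 1)Q(Year 1) = 2.00×321 + 3.15×33 + 29.23×3 = 642 + 103.95 + 87.69 = 833.64
link = 962.49/833.64 = 1.154563
Link Year 2→Year 3:
ΣP(Year 3)Q(Year 2) = 1.99×272 + 3.72×37 + 42.89×3 = 541.28 + 137.64 + 128.67 = 807.59
ΣP(Year 2)Q(Year 2) = 2.35×272 + 2.95×37 + 36.93×3 = 639.2 + 109.15 + 110.79 = 859.14
link = 807.59/859.14 = 0.939998
Link Year 3→Year 4:
ΣP(Year 4)Q(Year 3) = 1.82×221 + 4.34×32 + 53.33×4 = 402.22 + 138.88 + 213.32 = 754.42
ΣP(Year 3)Q(Year 3) = 1.99×221 + 3.72×32 + 42.89×4 = 439.79 + 119.04 + 171.56 = 730.39
link = 754.42/730.39 = 1.032900
Chained index = 100 × 1.154563 × 0.939998 × 1.032900 = 112.0993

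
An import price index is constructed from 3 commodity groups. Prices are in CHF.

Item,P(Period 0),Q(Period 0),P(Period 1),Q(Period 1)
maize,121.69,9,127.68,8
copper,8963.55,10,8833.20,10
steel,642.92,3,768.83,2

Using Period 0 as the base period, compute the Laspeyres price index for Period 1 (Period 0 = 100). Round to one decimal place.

Laspeyres price index uses base-period quantities as weights.
ΣP(Period 1)·Q(Period 0) = 127.68×9 + 8833.20×10 + 768.83×3 = 1149.12 + 88332 + 2306.49 = 91787.61
ΣP(Period 0)·Q(Period 0) = 121.69×9 + 8963.55×10 + 642.92×3 = 1095.21 + 89635.5 + 1928.76 = 92659.47
Index = 91787.61 / 92659.47 × 100 = 99.0591

99.1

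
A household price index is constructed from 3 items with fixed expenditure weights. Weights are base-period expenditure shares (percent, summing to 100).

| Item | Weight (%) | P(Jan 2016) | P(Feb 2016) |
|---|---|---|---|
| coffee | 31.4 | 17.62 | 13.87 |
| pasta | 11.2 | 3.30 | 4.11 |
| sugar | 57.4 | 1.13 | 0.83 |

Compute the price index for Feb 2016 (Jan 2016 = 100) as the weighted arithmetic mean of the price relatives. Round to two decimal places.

80.83

coffee: 31.4 × (13.87/17.62) = 31.4 × 0.787174 = 24.7173
pasta: 11.2 × (4.11/3.30) = 11.2 × 1.245455 = 13.9491
sugar: 57.4 × (0.83/1.13) = 57.4 × 0.734513 = 42.1611
Index = Σ wᵢ·(p₁ᵢ/p₀ᵢ) = 24.7173 + 13.9491 + 42.1611 = 80.8274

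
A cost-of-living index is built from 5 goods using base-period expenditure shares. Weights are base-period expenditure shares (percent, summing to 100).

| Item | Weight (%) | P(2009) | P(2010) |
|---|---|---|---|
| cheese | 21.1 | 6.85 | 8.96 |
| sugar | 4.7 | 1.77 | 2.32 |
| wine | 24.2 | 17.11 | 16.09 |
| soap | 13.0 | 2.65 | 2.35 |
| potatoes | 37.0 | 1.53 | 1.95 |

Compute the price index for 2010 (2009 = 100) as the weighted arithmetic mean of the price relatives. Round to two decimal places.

cheese: 21.1 × (8.96/6.85) = 21.1 × 1.308029 = 27.5994
sugar: 4.7 × (2.32/1.77) = 4.7 × 1.310734 = 6.1605
wine: 24.2 × (16.09/17.11) = 24.2 × 0.940386 = 22.7573
soap: 13.0 × (2.35/2.65) = 13.0 × 0.886792 = 11.5283
potatoes: 37.0 × (1.95/1.53) = 37.0 × 1.274510 = 47.1569
Index = Σ wᵢ·(p₁ᵢ/p₀ᵢ) = 27.5994 + 6.1605 + 22.7573 + 11.5283 + 47.1569 = 115.2024

115.20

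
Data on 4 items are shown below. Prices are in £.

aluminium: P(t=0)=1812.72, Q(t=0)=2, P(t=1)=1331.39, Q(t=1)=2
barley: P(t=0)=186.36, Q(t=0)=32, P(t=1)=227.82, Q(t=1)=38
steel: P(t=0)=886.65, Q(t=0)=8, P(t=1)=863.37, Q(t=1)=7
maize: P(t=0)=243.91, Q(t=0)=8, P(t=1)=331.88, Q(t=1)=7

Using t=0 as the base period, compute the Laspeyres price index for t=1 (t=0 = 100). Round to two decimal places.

Laspeyres price index uses base-period quantities as weights.
ΣP(t=1)·Q(t=0) = 1331.39×2 + 227.82×32 + 863.37×8 + 331.88×8 = 2662.78 + 7290.24 + 6906.96 + 2655.04 = 19515.02
ΣP(t=0)·Q(t=0) = 1812.72×2 + 186.36×32 + 886.65×8 + 243.91×8 = 3625.44 + 5963.52 + 7093.2 + 1951.28 = 18633.44
Index = 19515.02 / 18633.44 × 100 = 104.7312

104.73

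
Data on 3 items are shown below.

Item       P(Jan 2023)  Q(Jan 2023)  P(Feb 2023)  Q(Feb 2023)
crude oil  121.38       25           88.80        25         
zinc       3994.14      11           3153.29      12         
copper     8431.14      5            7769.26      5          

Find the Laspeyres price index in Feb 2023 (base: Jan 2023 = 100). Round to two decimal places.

Laspeyres price index uses base-period quantities as weights.
ΣP(Feb 2023)·Q(Jan 2023) = 88.80×25 + 3153.29×11 + 7769.26×5 = 2220 + 34686.19 + 38846.3 = 75752.49
ΣP(Jan 2023)·Q(Jan 2023) = 121.38×25 + 3994.14×11 + 8431.14×5 = 3034.5 + 43935.54 + 42155.7 = 89125.74
Index = 75752.49 / 89125.74 × 100 = 84.9951

85.00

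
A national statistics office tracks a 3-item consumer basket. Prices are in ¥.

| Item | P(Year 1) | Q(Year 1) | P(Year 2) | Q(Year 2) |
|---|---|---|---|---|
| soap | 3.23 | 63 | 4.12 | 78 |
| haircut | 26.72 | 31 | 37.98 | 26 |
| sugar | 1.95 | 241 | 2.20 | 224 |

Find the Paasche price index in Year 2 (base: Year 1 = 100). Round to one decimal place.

130.2

Paasche price index uses current-period quantities as weights.
ΣP(Year 2)·Q(Year 2) = 4.12×78 + 37.98×26 + 2.20×224 = 321.36 + 987.48 + 492.8 = 1801.64
ΣP(Year 1)·Q(Year 2) = 3.23×78 + 26.72×26 + 1.95×224 = 251.94 + 694.72 + 436.8 = 1383.46
Index = 1801.64 / 1383.46 × 100 = 130.2271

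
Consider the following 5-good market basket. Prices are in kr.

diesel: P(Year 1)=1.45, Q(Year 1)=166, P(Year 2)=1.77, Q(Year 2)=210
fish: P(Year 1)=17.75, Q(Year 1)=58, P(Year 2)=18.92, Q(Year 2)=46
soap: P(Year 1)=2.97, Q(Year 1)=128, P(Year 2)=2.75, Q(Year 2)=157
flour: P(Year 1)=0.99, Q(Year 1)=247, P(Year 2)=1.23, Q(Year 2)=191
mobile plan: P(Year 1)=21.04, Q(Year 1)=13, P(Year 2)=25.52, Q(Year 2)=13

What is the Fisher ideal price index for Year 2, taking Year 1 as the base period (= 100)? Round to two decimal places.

109.50

Laspeyres component (base-period weights):
ΣP(Year 2)Q(Year 1) = 1.77×166 + 18.92×58 + 2.75×128 + 1.23×247 + 25.52×13 = 293.82 + 1097.36 + 352 + 303.81 + 331.76 = 2378.75
ΣP(Year 1)Q(Year 1) = 1.45×166 + 17.75×58 + 2.97×128 + 0.99×247 + 21.04×13 = 240.7 + 1029.5 + 380.16 + 244.53 + 273.52 = 2168.41
L = 2378.75 / 2168.41 × 100 = 109.7002
Paasche component (current-period weights):
ΣP(Year 2)Q(Year 2) = 1.77×210 + 18.92×46 + 2.75×157 + 1.23×191 + 25.52×13 = 371.7 + 870.32 + 431.75 + 234.93 + 331.76 = 2240.46
ΣP(Year 1)Q(Year 2) = 1.45×210 + 17.75×46 + 2.97×157 + 0.99×191 + 21.04×13 = 304.5 + 816.5 + 466.29 + 189.09 + 273.52 = 2049.9
P = 2240.46 / 2049.9 × 100 = 109.2961
Fisher = √(L × P) = √(109.7002 × 109.2961) = 109.4979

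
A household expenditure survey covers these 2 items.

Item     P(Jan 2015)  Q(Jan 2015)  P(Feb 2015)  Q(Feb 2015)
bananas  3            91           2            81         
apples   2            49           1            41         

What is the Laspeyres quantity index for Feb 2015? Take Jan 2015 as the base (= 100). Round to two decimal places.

87.60

Laspeyres quantity index uses base-period prices as weights.
ΣP(Jan 2015)·Q(Feb 2015) = 3×81 + 2×41 = 243 + 82 = 325
ΣP(Jan 2015)·Q(Jan 2015) = 3×91 + 2×49 = 273 + 98 = 371
Index = 325 / 371 × 100 = 87.6011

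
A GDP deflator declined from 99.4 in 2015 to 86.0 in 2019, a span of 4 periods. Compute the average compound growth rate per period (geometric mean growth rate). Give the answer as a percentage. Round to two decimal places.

Growth factor = (86.0/99.4)^(1/4) = (0.865191)^(1/4) = 0.964446
Growth rate = 0.964446 − 1 = -0.035554 = -3.5554%

-3.56%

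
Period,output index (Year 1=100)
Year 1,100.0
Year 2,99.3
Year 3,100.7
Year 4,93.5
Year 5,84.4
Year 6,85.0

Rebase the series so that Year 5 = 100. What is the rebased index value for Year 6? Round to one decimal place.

Rebased(Year 6) = 85.0 / 84.4 × 100 = 100.7109

100.7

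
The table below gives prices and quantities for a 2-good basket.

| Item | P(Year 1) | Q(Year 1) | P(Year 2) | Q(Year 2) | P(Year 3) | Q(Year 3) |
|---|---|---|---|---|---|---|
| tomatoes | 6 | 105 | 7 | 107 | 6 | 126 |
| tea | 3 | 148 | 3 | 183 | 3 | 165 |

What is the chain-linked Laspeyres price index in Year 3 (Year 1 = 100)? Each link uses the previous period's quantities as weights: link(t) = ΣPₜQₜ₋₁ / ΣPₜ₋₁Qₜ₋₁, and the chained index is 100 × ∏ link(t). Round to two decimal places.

100.73

Link Year 1→Year 2:
ΣP(Year 2)Q(Year 1) = 7×105 + 3×148 = 735 + 444 = 1179
ΣP(Year 1)Q(Year 1) = 6×105 + 3×148 = 630 + 444 = 1074
link = 1179/1074 = 1.097765
Link Year 2→Year 3:
ΣP(Year 3)Q(Year 2) = 6×107 + 3×183 = 642 + 549 = 1191
ΣP(Year 2)Q(Year 2) = 7×107 + 3×183 = 749 + 549 = 1298
link = 1191/1298 = 0.917565
Chained index = 100 × 1.097765 × 0.917565 = 100.7272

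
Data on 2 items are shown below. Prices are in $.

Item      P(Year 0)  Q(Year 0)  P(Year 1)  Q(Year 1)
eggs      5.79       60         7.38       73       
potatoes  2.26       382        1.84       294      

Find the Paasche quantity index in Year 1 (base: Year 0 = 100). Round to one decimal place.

94.2

Paasche quantity index uses current-period prices as weights.
ΣP(Year 1)·Q(Year 1) = 7.38×73 + 1.84×294 = 538.74 + 540.96 = 1079.7
ΣP(Year 1)·Q(Year 0) = 7.38×60 + 1.84×382 = 442.8 + 702.88 = 1145.68
Index = 1079.7 / 1145.68 × 100 = 94.2410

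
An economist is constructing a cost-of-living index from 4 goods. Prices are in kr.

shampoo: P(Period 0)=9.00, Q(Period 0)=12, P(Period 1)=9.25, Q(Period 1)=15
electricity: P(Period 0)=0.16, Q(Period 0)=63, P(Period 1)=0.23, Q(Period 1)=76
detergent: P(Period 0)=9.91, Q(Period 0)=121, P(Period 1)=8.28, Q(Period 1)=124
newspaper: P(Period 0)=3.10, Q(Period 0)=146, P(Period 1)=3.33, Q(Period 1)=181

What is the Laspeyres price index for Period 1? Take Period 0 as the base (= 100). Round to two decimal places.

91.17

Laspeyres price index uses base-period quantities as weights.
ΣP(Period 1)·Q(Period 0) = 9.25×12 + 0.23×63 + 8.28×121 + 3.33×146 = 111 + 14.49 + 1001.88 + 486.18 = 1613.55
ΣP(Period 0)·Q(Period 0) = 9.00×12 + 0.16×63 + 9.91×121 + 3.10×146 = 108 + 10.08 + 1199.11 + 452.6 = 1769.79
Index = 1613.55 / 1769.79 × 100 = 91.1718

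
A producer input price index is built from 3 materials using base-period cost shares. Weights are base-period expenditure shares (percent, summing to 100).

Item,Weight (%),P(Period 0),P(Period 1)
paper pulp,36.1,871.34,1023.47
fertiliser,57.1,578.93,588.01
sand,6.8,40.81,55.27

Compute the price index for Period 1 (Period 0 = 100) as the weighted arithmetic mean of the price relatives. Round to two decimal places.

paper pulp: 36.1 × (1023.47/871.34) = 36.1 × 1.174593 = 42.4028
fertiliser: 57.1 × (588.01/578.93) = 57.1 × 1.015684 = 57.9956
sand: 6.8 × (55.27/40.81) = 6.8 × 1.354325 = 9.2094
Index = Σ wᵢ·(p₁ᵢ/p₀ᵢ) = 42.4028 + 57.9956 + 9.2094 = 109.6078

109.61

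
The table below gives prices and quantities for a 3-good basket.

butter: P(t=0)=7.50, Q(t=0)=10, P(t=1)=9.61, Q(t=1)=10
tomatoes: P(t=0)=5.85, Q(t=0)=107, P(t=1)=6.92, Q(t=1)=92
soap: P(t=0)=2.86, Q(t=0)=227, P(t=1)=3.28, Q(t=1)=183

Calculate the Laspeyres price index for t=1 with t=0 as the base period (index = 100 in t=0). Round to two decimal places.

117.10

Laspeyres price index uses base-period quantities as weights.
ΣP(t=1)·Q(t=0) = 9.61×10 + 6.92×107 + 3.28×227 = 96.1 + 740.44 + 744.56 = 1581.1
ΣP(t=0)·Q(t=0) = 7.50×10 + 5.85×107 + 2.86×227 = 75 + 625.95 + 649.22 = 1350.17
Index = 1581.1 / 1350.17 × 100 = 117.1038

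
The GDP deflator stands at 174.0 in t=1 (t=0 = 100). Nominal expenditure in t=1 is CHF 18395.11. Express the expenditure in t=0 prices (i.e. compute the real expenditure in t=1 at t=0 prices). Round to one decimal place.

Real = Nominal ÷ (Index/100) = 18395.11 ÷ (174.0/100)
     = 18395.11 ÷ 1.740 = 10571.9023

10571.9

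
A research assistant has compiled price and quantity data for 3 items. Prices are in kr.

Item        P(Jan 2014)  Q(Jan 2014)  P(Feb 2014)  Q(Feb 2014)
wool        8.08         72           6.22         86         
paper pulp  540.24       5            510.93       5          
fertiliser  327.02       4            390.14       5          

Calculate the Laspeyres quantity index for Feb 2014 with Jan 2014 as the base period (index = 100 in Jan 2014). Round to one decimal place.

109.6

Laspeyres quantity index uses base-period prices as weights.
ΣP(Jan 2014)·Q(Feb 2014) = 8.08×86 + 540.24×5 + 327.02×5 = 694.88 + 2701.2 + 1635.1 = 5031.18
ΣP(Jan 2014)·Q(Jan 2014) = 8.08×72 + 540.24×5 + 327.02×4 = 581.76 + 2701.2 + 1308.08 = 4591.04
Index = 5031.18 / 4591.04 × 100 = 109.5869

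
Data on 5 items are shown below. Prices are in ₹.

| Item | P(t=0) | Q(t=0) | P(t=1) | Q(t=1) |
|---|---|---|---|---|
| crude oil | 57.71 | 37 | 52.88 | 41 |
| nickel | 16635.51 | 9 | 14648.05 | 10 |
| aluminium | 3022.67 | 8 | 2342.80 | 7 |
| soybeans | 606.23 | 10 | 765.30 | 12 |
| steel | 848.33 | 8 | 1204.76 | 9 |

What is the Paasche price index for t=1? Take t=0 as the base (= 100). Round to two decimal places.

90.37

Paasche price index uses current-period quantities as weights.
ΣP(t=1)·Q(t=1) = 52.88×41 + 14648.05×10 + 2342.80×7 + 765.30×12 + 1204.76×9 = 2168.08 + 146480.5 + 16399.6 + 9183.6 + 10842.84 = 185074.62
ΣP(t=0)·Q(t=1) = 57.71×41 + 16635.51×10 + 3022.67×7 + 606.23×12 + 848.33×9 = 2366.11 + 166355.1 + 21158.69 + 7274.76 + 7634.97 = 204789.63
Index = 185074.62 / 204789.63 × 100 = 90.3730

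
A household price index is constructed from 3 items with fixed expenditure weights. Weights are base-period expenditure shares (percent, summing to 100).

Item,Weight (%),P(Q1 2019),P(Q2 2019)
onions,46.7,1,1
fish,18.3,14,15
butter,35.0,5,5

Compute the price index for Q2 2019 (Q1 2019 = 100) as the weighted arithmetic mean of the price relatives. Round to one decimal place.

101.3

onions: 46.7 × (1/1) = 46.7 × 1.000000 = 46.7000
fish: 18.3 × (15/14) = 18.3 × 1.071429 = 19.6071
butter: 35.0 × (5/5) = 35.0 × 1.000000 = 35.0000
Index = Σ wᵢ·(p₁ᵢ/p₀ᵢ) = 46.7000 + 19.6071 + 35.0000 = 101.3071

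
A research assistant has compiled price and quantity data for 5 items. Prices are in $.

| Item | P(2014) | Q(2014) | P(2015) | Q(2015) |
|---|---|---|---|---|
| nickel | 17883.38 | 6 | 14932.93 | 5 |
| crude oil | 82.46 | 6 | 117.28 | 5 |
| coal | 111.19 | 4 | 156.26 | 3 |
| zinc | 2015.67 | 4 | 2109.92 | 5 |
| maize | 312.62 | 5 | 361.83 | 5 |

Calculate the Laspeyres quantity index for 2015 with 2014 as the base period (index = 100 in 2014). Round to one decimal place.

86.4

Laspeyres quantity index uses base-period prices as weights.
ΣP(2014)·Q(2015) = 17883.38×5 + 82.46×5 + 111.19×3 + 2015.67×5 + 312.62×5 = 89416.9 + 412.3 + 333.57 + 10078.35 + 1563.1 = 101804.22
ΣP(2014)·Q(2014) = 17883.38×6 + 82.46×6 + 111.19×4 + 2015.67×4 + 312.62×5 = 107300.28 + 494.76 + 444.76 + 8062.68 + 1563.1 = 117865.58
Index = 101804.22 / 117865.58 × 100 = 86.3732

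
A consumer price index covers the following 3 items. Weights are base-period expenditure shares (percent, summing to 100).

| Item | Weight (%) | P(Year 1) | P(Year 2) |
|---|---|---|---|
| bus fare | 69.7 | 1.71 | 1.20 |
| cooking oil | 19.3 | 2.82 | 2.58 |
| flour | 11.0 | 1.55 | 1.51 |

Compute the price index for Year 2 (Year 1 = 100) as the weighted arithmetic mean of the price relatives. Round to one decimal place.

bus fare: 69.7 × (1.20/1.71) = 69.7 × 0.701754 = 48.9123
cooking oil: 19.3 × (2.58/2.82) = 19.3 × 0.914894 = 17.6574
flour: 11.0 × (1.51/1.55) = 11.0 × 0.974194 = 10.7161
Index = Σ wᵢ·(p₁ᵢ/p₀ᵢ) = 48.9123 + 17.6574 + 10.7161 = 77.2859

77.3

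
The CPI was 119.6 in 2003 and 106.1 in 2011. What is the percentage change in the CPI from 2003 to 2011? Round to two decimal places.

-11.29%

Change = (106.1 − 119.6) / 119.6 × 100
       = -13.5 / 119.6 × 100 = -11.2876%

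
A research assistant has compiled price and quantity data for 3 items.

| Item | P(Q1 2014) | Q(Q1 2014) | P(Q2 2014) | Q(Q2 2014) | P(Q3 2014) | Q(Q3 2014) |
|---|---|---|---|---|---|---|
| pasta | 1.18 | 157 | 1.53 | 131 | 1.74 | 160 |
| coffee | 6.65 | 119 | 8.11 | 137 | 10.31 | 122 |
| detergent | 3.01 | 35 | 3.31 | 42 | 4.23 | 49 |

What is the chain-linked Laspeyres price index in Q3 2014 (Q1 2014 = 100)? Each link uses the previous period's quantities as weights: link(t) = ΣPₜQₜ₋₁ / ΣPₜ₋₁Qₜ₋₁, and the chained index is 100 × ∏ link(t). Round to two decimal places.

Link Q1 2014→Q2 2014:
ΣP(Q2 2014)Q(Q1 2014) = 1.53×157 + 8.11×119 + 3.31×35 = 240.21 + 965.09 + 115.85 = 1321.15
ΣP(Q1 2014)Q(Q1 2014) = 1.18×157 + 6.65×119 + 3.01×35 = 185.26 + 791.35 + 105.35 = 1081.96
link = 1321.15/1081.96 = 1.221071
Link Q2 2014→Q3 2014:
ΣP(Q3 2014)Q(Q2 2014) = 1.74×131 + 10.31×137 + 4.23×42 = 227.94 + 1412.47 + 177.66 = 1818.07
ΣP(Q2 2014)Q(Q2 2014) = 1.53×131 + 8.11×137 + 3.31×42 = 200.43 + 1111.07 + 139.02 = 1450.52
link = 1818.07/1450.52 = 1.253392
Chained index = 100 × 1.221071 × 1.253392 = 153.0481

153.05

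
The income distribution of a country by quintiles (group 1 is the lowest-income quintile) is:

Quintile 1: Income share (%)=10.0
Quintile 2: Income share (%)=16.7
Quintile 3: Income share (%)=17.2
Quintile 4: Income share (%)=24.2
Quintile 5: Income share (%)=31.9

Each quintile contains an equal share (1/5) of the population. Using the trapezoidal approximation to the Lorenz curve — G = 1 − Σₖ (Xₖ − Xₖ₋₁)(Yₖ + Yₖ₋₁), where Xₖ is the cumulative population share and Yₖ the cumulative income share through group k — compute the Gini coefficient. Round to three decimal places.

Cumulative income shares Yₖ: 0.1000, 0.2670, 0.4390, 0.6810, 1.0000
Σ (Xₖ−Xₖ₋₁)(Yₖ+Yₖ₋₁) = (1/5)(0.1000+0.0000) + (1/5)(0.2670+0.1000) + (1/5)(0.4390+0.2670) + (1/5)(0.6810+0.4390) + (1/5)(1.0000+0.6810)
  = 0.0200 + 0.0734 + 0.1412 + 0.2240 + 0.3362 = 0.7948
G = 1 − 0.7948 = 0.2052

0.205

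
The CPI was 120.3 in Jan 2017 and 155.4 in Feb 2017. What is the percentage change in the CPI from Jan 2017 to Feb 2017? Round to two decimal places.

Change = (155.4 − 120.3) / 120.3 × 100
       = 35.1 / 120.3 × 100 = 29.1771%

29.18%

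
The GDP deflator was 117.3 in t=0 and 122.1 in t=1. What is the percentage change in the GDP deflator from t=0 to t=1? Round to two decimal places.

Change = (122.1 − 117.3) / 117.3 × 100
       = 4.8 / 117.3 × 100 = 4.0921%

4.09%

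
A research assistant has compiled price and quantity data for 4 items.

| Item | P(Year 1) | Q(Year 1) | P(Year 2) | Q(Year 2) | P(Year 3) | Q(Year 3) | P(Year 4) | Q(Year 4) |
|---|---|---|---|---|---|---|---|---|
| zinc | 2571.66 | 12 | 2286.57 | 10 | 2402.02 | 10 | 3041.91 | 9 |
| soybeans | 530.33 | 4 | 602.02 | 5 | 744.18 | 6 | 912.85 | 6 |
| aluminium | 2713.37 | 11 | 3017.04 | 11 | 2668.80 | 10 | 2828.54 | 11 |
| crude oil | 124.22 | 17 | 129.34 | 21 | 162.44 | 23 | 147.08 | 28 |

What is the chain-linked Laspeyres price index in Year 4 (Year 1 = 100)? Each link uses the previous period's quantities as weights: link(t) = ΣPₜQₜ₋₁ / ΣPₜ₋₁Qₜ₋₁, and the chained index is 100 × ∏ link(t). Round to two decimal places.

112.84

Link Year 1→Year 2:
ΣP(Year 2)Q(Year 1) = 2286.57×12 + 602.02×4 + 3017.04×11 + 129.34×17 = 27438.84 + 2408.08 + 33187.44 + 2198.78 = 65233.14
ΣP(Year 1)Q(Year 1) = 2571.66×12 + 530.33×4 + 2713.37×11 + 124.22×17 = 30859.92 + 2121.32 + 29847.07 + 2111.74 = 64940.05
link = 65233.14/64940.05 = 1.004513
Link Year 2→Year 3:
ΣP(Year 3)Q(Year 2) = 2402.02×10 + 744.18×5 + 2668.80×11 + 162.44×21 = 24020.2 + 3720.9 + 29356.8 + 3411.24 = 60509.14
ΣP(Year 2)Q(Year 2) = 2286.57×10 + 602.02×5 + 3017.04×11 + 129.34×21 = 22865.7 + 3010.1 + 33187.44 + 2716.14 = 61779.38
link = 60509.14/61779.38 = 0.979439
Link Year 3→Year 4:
ΣP(Year 4)Q(Year 3) = 3041.91×10 + 912.85×6 + 2828.54×10 + 147.08×23 = 30419.1 + 5477.1 + 28285.4 + 3382.84 = 67564.44
ΣP(Year 3)Q(Year 3) = 2402.02×10 + 744.18×6 + 2668.80×10 + 162.44×23 = 24020.2 + 4465.08 + 26688 + 3736.12 = 58909.4
link = 67564.44/58909.4 = 1.146921
Chained index = 100 × 1.004513 × 0.979439 × 1.146921 = 112.8409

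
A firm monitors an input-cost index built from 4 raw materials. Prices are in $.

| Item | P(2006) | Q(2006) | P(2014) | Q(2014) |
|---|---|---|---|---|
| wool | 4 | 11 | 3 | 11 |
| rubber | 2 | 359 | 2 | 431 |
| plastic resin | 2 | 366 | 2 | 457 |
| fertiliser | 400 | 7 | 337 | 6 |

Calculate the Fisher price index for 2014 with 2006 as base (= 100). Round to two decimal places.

Laspeyres component (base-period weights):
ΣP(2014)Q(2006) = 3×11 + 2×359 + 2×366 + 337×7 = 33 + 718 + 732 + 2359 = 3842
ΣP(2006)Q(2006) = 4×11 + 2×359 + 2×366 + 400×7 = 44 + 718 + 732 + 2800 = 4294
L = 3842 / 4294 × 100 = 89.4737
Paasche component (current-period weights):
ΣP(2014)Q(2014) = 3×11 + 2×431 + 2×457 + 337×6 = 33 + 862 + 914 + 2022 = 3831
ΣP(2006)Q(2014) = 4×11 + 2×431 + 2×457 + 400×6 = 44 + 862 + 914 + 2400 = 4220
P = 3831 / 4220 × 100 = 90.7820
Fisher = √(L × P) = √(89.4737 × 90.7820) = 90.1255

90.13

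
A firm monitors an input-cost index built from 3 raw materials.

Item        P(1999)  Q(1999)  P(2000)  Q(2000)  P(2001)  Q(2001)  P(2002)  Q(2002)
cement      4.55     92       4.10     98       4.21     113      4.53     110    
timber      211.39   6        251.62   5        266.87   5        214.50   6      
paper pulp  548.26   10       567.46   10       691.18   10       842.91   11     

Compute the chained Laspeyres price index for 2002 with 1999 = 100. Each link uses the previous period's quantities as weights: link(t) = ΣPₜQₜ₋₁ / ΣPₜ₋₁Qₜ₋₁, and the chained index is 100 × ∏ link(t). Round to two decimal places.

Link 1999→2000:
ΣP(2000)Q(1999) = 4.10×92 + 251.62×6 + 567.46×10 = 377.2 + 1509.72 + 5674.6 = 7561.52
ΣP(1999)Q(1999) = 4.55×92 + 211.39×6 + 548.26×10 = 418.6 + 1268.34 + 5482.6 = 7169.54
link = 7561.52/7169.54 = 1.054673
Link 2000→2001:
ΣP(2001)Q(2000) = 4.21×98 + 266.87×5 + 691.18×10 = 412.58 + 1334.35 + 6911.8 = 8658.73
ΣP(2000)Q(2000) = 4.10×98 + 251.62×5 + 567.46×10 = 401.8 + 1258.1 + 5674.6 = 7334.5
link = 8658.73/7334.5 = 1.180548
Link 2001→2002:
ΣP(2002)Q(2001) = 4.53×113 + 214.50×5 + 842.91×10 = 511.89 + 1072.5 + 8429.1 = 10013.49
ΣP(2001)Q(2001) = 4.21×113 + 266.87×5 + 691.18×10 = 475.73 + 1334.35 + 6911.8 = 8721.88
link = 10013.49/8721.88 = 1.148088
Chained index = 100 × 1.054673 × 1.180548 × 1.148088 = 142.9476

142.95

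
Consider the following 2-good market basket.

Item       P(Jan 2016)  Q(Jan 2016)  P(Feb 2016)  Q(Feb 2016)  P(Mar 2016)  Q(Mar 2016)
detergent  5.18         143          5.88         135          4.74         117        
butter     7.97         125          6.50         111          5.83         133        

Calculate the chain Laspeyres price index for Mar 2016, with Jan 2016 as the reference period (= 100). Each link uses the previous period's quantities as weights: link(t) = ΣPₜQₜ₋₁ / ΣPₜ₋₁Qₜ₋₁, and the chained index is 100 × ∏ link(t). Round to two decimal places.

80.85

Link Jan 2016→Feb 2016:
ΣP(Feb 2016)Q(Jan 2016) = 5.88×143 + 6.50×125 = 840.84 + 812.5 = 1653.34
ΣP(Jan 2016)Q(Jan 2016) = 5.18×143 + 7.97×125 = 740.74 + 996.25 = 1736.99
link = 1653.34/1736.99 = 0.951842
Link Feb 2016→Mar 2016:
ΣP(Mar 2016)Q(Feb 2016) = 4.74×135 + 5.83×111 = 639.9 + 647.13 = 1287.03
ΣP(Feb 2016)Q(Feb 2016) = 5.88×135 + 6.50×111 = 793.8 + 721.5 = 1515.3
link = 1287.03/1515.3 = 0.849357
Chained index = 100 × 0.951842 × 0.849357 = 80.8453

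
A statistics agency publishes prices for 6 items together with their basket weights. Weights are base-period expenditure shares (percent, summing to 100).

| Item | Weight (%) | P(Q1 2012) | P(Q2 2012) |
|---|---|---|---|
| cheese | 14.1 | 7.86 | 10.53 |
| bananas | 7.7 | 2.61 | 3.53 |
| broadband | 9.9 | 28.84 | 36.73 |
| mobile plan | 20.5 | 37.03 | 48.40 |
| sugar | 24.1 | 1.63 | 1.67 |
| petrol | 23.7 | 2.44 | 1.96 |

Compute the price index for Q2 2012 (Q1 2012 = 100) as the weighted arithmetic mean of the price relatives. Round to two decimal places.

cheese: 14.1 × (10.53/7.86) = 14.1 × 1.339695 = 18.8897
bananas: 7.7 × (3.53/2.61) = 7.7 × 1.352490 = 10.4142
broadband: 9.9 × (36.73/28.84) = 9.9 × 1.273578 = 12.6084
mobile plan: 20.5 × (48.40/37.03) = 20.5 × 1.307048 = 26.7945
sugar: 24.1 × (1.67/1.63) = 24.1 × 1.024540 = 24.6914
petrol: 23.7 × (1.96/2.44) = 23.7 × 0.803279 = 19.0377
Index = Σ wᵢ·(p₁ᵢ/p₀ᵢ) = 18.8897 + 10.4142 + 12.6084 + 26.7945 + 24.6914 + 19.0377 = 112.4359

112.44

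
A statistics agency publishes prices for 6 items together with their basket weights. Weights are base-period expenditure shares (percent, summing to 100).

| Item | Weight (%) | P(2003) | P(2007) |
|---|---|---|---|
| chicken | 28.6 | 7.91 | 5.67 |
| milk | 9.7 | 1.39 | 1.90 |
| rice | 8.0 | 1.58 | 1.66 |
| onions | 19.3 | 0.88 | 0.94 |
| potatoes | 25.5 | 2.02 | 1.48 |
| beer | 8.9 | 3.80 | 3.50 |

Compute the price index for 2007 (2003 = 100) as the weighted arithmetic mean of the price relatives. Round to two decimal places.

89.66

chicken: 28.6 × (5.67/7.91) = 28.6 × 0.716814 = 20.5009
milk: 9.7 × (1.90/1.39) = 9.7 × 1.366906 = 13.2590
rice: 8.0 × (1.66/1.58) = 8.0 × 1.050633 = 8.4051
onions: 19.3 × (0.94/0.88) = 19.3 × 1.068182 = 20.6159
potatoes: 25.5 × (1.48/2.02) = 25.5 × 0.732673 = 18.6832
beer: 8.9 × (3.50/3.80) = 8.9 × 0.921053 = 8.1974
Index = Σ wᵢ·(p₁ᵢ/p₀ᵢ) = 20.5009 + 13.2590 + 8.4051 + 20.6159 + 18.6832 + 8.1974 = 89.6614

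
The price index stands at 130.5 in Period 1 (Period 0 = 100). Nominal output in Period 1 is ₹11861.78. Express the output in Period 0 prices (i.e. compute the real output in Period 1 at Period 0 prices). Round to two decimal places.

9089.49

Real = Nominal ÷ (Index/100) = 11861.78 ÷ (130.5/100)
     = 11861.78 ÷ 1.305 = 9089.4866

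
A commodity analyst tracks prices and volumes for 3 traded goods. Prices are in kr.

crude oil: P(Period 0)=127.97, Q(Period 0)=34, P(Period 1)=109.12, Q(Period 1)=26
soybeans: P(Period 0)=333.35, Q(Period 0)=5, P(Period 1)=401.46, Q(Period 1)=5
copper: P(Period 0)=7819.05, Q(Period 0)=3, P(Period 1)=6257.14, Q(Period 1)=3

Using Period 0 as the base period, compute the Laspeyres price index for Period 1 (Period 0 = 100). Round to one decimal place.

83.1

Laspeyres price index uses base-period quantities as weights.
ΣP(Period 1)·Q(Period 0) = 109.12×34 + 401.46×5 + 6257.14×3 = 3710.08 + 2007.3 + 18771.42 = 24488.8
ΣP(Period 0)·Q(Period 0) = 127.97×34 + 333.35×5 + 7819.05×3 = 4350.98 + 1666.75 + 23457.15 = 29474.88
Index = 24488.8 / 29474.88 × 100 = 83.0836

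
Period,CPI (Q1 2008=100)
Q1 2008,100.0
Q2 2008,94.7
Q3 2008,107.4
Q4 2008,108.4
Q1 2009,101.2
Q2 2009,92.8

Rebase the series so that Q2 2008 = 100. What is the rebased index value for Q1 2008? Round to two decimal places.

Rebased(Q1 2008) = 100.0 / 94.7 × 100 = 105.5966

105.60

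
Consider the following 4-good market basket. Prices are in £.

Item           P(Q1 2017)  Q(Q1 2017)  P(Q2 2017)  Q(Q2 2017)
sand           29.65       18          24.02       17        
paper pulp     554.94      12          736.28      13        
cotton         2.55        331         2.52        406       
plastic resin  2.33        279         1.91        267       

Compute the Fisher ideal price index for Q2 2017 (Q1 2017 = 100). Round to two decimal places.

122.61

Laspeyres component (base-period weights):
ΣP(Q2 2017)Q(Q1 2017) = 24.02×18 + 736.28×12 + 2.52×331 + 1.91×279 = 432.36 + 8835.36 + 834.12 + 532.89 = 10634.73
ΣP(Q1 2017)Q(Q1 2017) = 29.65×18 + 554.94×12 + 2.55×331 + 2.33×279 = 533.7 + 6659.28 + 844.05 + 650.07 = 8687.1
L = 10634.73 / 8687.1 × 100 = 122.4198
Paasche component (current-period weights):
ΣP(Q2 2017)Q(Q2 2017) = 24.02×17 + 736.28×13 + 2.52×406 + 1.91×267 = 408.34 + 9571.64 + 1023.12 + 509.97 = 11513.07
ΣP(Q1 2017)Q(Q2 2017) = 29.65×17 + 554.94×13 + 2.55×406 + 2.33×267 = 504.05 + 7214.22 + 1035.3 + 622.11 = 9375.68
P = 11513.07 / 9375.68 × 100 = 122.7972
Fisher = √(L × P) = √(122.4198 × 122.7972) = 122.6083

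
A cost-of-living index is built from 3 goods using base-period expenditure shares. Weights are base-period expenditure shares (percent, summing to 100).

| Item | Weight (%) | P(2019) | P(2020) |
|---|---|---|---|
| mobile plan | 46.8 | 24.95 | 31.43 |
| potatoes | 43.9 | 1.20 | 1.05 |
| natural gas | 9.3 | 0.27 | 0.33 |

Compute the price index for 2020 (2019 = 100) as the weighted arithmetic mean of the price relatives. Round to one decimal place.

mobile plan: 46.8 × (31.43/24.95) = 46.8 × 1.259719 = 58.9549
potatoes: 43.9 × (1.05/1.20) = 43.9 × 0.875000 = 38.4125
natural gas: 9.3 × (0.33/0.27) = 9.3 × 1.222222 = 11.3667
Index = Σ wᵢ·(p₁ᵢ/p₀ᵢ) = 58.9549 + 38.4125 + 11.3667 = 108.7340

108.7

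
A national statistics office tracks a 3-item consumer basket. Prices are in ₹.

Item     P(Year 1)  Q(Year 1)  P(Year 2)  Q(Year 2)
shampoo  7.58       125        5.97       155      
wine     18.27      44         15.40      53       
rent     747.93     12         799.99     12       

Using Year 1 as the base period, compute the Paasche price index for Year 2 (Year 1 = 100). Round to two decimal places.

102.01

Paasche price index uses current-period quantities as weights.
ΣP(Year 2)·Q(Year 2) = 5.97×155 + 15.40×53 + 799.99×12 = 925.35 + 816.2 + 9599.88 = 11341.43
ΣP(Year 1)·Q(Year 2) = 7.58×155 + 18.27×53 + 747.93×12 = 1174.9 + 968.31 + 8975.16 = 11118.37
Index = 11341.43 / 11118.37 × 100 = 102.0062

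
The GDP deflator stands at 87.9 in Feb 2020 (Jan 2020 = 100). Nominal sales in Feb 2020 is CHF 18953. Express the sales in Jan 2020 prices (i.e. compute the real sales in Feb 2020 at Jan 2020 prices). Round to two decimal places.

21562.00

Real = Nominal ÷ (Index/100) = 18953 ÷ (87.9/100)
     = 18953 ÷ 0.879 = 21562.0023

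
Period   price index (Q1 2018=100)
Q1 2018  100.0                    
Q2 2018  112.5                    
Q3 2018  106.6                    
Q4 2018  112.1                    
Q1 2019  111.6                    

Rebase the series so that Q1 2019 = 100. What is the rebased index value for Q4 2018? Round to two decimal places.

100.45

Rebased(Q4 2018) = 112.1 / 111.6 × 100 = 100.4480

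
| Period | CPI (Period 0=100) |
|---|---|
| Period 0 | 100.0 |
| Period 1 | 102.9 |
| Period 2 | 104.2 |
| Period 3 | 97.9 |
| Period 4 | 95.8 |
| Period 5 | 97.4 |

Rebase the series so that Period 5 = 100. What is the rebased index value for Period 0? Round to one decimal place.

Rebased(Period 0) = 100.0 / 97.4 × 100 = 102.6694

102.7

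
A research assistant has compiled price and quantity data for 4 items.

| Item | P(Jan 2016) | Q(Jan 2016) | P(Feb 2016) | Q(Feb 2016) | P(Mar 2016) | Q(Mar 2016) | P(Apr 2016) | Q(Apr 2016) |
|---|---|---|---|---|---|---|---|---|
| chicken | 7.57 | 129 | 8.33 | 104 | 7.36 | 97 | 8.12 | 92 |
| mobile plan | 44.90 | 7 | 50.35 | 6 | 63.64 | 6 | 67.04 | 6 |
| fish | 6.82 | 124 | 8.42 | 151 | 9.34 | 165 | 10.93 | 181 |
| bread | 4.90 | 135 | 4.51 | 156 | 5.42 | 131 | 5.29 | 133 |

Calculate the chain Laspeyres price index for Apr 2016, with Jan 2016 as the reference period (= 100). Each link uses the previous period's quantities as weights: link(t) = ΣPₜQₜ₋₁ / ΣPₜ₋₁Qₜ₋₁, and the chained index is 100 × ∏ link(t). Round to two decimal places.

131.26

Link Jan 2016→Feb 2016:
ΣP(Feb 2016)Q(Jan 2016) = 8.33×129 + 50.35×7 + 8.42×124 + 4.51×135 = 1074.57 + 352.45 + 1044.08 + 608.85 = 3079.95
ΣP(Jan 2016)Q(Jan 2016) = 7.57×129 + 44.90×7 + 6.82×124 + 4.90×135 = 976.53 + 314.3 + 845.68 + 661.5 = 2798.01
link = 3079.95/2798.01 = 1.100764
Link Feb 2016→Mar 2016:
ΣP(Mar 2016)Q(Feb 2016) = 7.36×104 + 63.64×6 + 9.34×151 + 5.42×156 = 765.44 + 381.84 + 1410.34 + 845.52 = 3403.14
ΣP(Feb 2016)Q(Feb 2016) = 8.33×104 + 50.35×6 + 8.42×151 + 4.51×156 = 866.32 + 302.1 + 1271.42 + 703.56 = 3143.4
link = 3403.14/3143.4 = 1.082630
Link Mar 2016→Apr 2016:
ΣP(Apr 2016)Q(Mar 2016) = 8.12×97 + 67.04×6 + 10.93×165 + 5.29×131 = 787.64 + 402.24 + 1803.45 + 692.99 = 3686.32
ΣP(Mar 2016)Q(Mar 2016) = 7.36×97 + 63.64×6 + 9.34×165 + 5.42×131 = 713.92 + 381.84 + 1541.1 + 710.02 = 3346.88
link = 3686.32/3346.88 = 1.101420
Chained index = 100 × 1.100764 × 1.082630 × 1.101420 = 131.2585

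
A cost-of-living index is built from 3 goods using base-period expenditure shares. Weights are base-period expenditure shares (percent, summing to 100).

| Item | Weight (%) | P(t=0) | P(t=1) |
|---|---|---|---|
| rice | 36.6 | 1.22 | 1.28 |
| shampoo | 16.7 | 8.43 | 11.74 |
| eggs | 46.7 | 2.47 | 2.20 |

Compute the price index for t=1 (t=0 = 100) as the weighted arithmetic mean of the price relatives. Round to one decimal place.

103.3

rice: 36.6 × (1.28/1.22) = 36.6 × 1.049180 = 38.4000
shampoo: 16.7 × (11.74/8.43) = 16.7 × 1.392645 = 23.2572
eggs: 46.7 × (2.20/2.47) = 46.7 × 0.890688 = 41.5951
Index = Σ wᵢ·(p₁ᵢ/p₀ᵢ) = 38.4000 + 23.2572 + 41.5951 = 103.2523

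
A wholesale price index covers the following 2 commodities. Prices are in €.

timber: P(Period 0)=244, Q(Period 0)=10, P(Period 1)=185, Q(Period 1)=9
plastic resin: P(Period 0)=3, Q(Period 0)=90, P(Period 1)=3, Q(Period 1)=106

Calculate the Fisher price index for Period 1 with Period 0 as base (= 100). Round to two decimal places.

Laspeyres component (base-period weights):
ΣP(Period 1)Q(Period 0) = 185×10 + 3×90 = 1850 + 270 = 2120
ΣP(Period 0)Q(Period 0) = 244×10 + 3×90 = 2440 + 270 = 2710
L = 2120 / 2710 × 100 = 78.2288
Paasche component (current-period weights):
ΣP(Period 1)Q(Period 1) = 185×9 + 3×106 = 1665 + 318 = 1983
ΣP(Period 0)Q(Period 1) = 244×9 + 3×106 = 2196 + 318 = 2514
P = 1983 / 2514 × 100 = 78.8783
Fisher = √(L × P) = √(78.2288 × 78.8783) = 78.5529

78.55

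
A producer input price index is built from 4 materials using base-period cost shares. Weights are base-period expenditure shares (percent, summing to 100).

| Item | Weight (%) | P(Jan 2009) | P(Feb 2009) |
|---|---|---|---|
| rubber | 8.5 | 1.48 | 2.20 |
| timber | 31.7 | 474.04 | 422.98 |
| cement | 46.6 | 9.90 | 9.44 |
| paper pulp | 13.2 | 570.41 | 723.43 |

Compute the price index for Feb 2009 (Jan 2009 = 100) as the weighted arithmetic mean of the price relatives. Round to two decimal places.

102.10

rubber: 8.5 × (2.20/1.48) = 8.5 × 1.486486 = 12.6351
timber: 31.7 × (422.98/474.04) = 31.7 × 0.892288 = 28.2855
cement: 46.6 × (9.44/9.90) = 46.6 × 0.953535 = 44.4347
paper pulp: 13.2 × (723.43/570.41) = 13.2 × 1.268263 = 16.7411
Index = Σ wᵢ·(p₁ᵢ/p₀ᵢ) = 12.6351 + 28.2855 + 44.4347 + 16.7411 = 102.0965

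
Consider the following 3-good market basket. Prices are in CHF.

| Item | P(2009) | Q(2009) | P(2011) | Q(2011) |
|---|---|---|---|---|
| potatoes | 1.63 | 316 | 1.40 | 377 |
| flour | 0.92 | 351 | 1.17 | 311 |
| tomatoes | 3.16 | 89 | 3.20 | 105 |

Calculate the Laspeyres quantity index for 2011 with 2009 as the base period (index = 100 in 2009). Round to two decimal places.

110.11

Laspeyres quantity index uses base-period prices as weights.
ΣP(2009)·Q(2011) = 1.63×377 + 0.92×311 + 3.16×105 = 614.51 + 286.12 + 331.8 = 1232.43
ΣP(2009)·Q(2009) = 1.63×316 + 0.92×351 + 3.16×89 = 515.08 + 322.92 + 281.24 = 1119.24
Index = 1232.43 / 1119.24 × 100 = 110.1131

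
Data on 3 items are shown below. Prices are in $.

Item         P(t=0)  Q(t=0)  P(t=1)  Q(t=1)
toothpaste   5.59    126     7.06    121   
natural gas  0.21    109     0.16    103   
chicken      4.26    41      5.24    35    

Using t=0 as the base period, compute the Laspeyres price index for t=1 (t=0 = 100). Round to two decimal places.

124.39

Laspeyres price index uses base-period quantities as weights.
ΣP(t=1)·Q(t=0) = 7.06×126 + 0.16×109 + 5.24×41 = 889.56 + 17.44 + 214.84 = 1121.84
ΣP(t=0)·Q(t=0) = 5.59×126 + 0.21×109 + 4.26×41 = 704.34 + 22.89 + 174.66 = 901.89
Index = 1121.84 / 901.89 × 100 = 124.3877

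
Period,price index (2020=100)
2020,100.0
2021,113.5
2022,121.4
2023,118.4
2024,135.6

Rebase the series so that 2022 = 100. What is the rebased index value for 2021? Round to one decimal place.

93.5

Rebased(2021) = 113.5 / 121.4 × 100 = 93.4926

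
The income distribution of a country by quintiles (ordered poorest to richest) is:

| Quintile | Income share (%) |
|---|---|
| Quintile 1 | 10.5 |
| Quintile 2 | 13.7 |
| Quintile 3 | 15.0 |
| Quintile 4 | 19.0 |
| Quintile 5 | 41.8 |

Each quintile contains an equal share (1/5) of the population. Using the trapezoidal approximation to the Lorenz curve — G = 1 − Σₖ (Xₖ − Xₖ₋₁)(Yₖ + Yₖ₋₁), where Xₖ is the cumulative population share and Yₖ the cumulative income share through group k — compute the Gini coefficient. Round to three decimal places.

0.272

Cumulative income shares Yₖ: 0.1050, 0.2420, 0.3920, 0.5820, 1.0000
Σ (Xₖ−Xₖ₋₁)(Yₖ+Yₖ₋₁) = (1/5)(0.1050+0.0000) + (1/5)(0.2420+0.1050) + (1/5)(0.3920+0.2420) + (1/5)(0.5820+0.3920) + (1/5)(1.0000+0.5820)
  = 0.0210 + 0.0694 + 0.1268 + 0.1948 + 0.3164 = 0.7284
G = 1 − 0.7284 = 0.2716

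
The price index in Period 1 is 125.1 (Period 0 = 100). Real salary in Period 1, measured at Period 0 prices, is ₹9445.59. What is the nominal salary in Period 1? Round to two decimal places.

Nominal = Real × (Index/100) = 9445.59 × (125.1/100)
        = 9445.59 × 1.251 = 11816.4331

11816.43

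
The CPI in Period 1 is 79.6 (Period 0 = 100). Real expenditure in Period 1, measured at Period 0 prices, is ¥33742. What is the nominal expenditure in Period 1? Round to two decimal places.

Nominal = Real × (Index/100) = 33742 × (79.6/100)
        = 33742 × 0.796 = 26858.6320

26858.63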